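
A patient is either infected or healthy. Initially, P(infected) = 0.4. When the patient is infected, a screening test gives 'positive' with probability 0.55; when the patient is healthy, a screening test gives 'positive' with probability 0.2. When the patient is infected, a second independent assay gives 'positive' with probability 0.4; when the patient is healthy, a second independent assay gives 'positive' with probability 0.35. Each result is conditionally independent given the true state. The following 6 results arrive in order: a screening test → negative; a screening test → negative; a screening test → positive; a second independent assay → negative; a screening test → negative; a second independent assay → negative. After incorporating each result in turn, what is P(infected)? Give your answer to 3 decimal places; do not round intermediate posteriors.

Each posterior becomes the prior for the next update.
After a screening test='negative': P(infected) = 0.45·0.4000 / (0.45·0.4000 + 0.8·0.6000) ≈ 0.2727
After a screening test='negative': P(infected) = 0.45·0.2727 / (0.45·0.2727 + 0.8·0.7273) ≈ 0.1742
After a screening test='positive': P(infected) = 0.55·0.1742 / (0.55·0.1742 + 0.2·0.8258) ≈ 0.3671
After a second independent assay='negative': P(infected) = 0.6·0.3671 / (0.6·0.3671 + 0.65·0.6329) ≈ 0.3487
After a screening test='negative': P(infected) = 0.45·0.3487 / (0.45·0.3487 + 0.8·0.6513) ≈ 0.2315
After a second independent assay='negative': P(infected) = 0.6·0.2315 / (0.6·0.2315 + 0.65·0.7685) ≈ 0.2175

0.218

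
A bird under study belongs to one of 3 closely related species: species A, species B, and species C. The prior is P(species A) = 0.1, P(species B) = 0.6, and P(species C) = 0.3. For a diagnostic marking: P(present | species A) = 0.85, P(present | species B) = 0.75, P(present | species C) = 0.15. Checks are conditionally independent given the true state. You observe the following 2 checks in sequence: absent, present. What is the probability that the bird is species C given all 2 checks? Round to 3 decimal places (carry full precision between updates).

0.234

Apply Bayes' rule sequentially, carrying P(species C) forward.
After 'absent': normaliser = 0.15·0.1000 + 0.25·0.6000 + 0.85·0.3000; P(species A) ≈ 0.0357, P(species B) ≈ 0.3571, P(species C) ≈ 0.6071
After 'present': normaliser = 0.85·0.0357 + 0.75·0.3571 + 0.15·0.6071; P(species A) ≈ 0.0780, P(species B) ≈ 0.6881, P(species C) ≈ 0.2339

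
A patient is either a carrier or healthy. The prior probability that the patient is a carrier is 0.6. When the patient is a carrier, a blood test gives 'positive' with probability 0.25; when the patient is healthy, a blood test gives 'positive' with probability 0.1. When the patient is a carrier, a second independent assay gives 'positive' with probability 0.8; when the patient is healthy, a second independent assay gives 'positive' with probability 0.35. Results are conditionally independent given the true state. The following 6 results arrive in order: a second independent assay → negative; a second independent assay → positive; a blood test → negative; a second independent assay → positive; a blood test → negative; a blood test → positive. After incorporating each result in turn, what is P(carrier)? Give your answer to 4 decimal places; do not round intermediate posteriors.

0.8072

After a second independent assay='negative': P(carrier) = 0.2·0.6000 / (0.2·0.6000 + 0.65·0.4000) ≈ 0.3158
After a second independent assay='positive': P(carrier) = 0.8·0.3158 / (0.8·0.3158 + 0.35·0.6842) ≈ 0.5134
After a blood test='negative': P(carrier) = 0.75·0.5134 / (0.75·0.5134 + 0.9·0.4866) ≈ 0.4678
After a second independent assay='positive': P(carrier) = 0.8·0.4678 / (0.8·0.4678 + 0.35·0.5322) ≈ 0.6677
After a blood test='negative': P(carrier) = 0.75·0.6677 / (0.75·0.6677 + 0.9·0.3323) ≈ 0.6261
After a blood test='positive': P(carrier) = 0.25·0.6261 / (0.25·0.6261 + 0.1·0.3739) ≈ 0.8072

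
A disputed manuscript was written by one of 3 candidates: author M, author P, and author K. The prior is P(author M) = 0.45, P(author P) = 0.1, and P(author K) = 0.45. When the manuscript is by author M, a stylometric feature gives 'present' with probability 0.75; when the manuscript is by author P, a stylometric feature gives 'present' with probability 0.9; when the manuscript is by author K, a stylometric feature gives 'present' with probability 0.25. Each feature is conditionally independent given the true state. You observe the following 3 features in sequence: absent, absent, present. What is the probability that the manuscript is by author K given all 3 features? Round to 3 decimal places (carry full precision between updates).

After 'absent': normaliser = 0.25·0.4500 + 0.1·0.1000 + 0.75·0.4500; P(author M) ≈ 0.2446, P(author P) ≈ 0.0217, P(author K) ≈ 0.7337
After 'absent': normaliser = 0.25·0.2446 + 0.1·0.0217 + 0.75·0.7337; P(author M) ≈ 0.0996, P(author P) ≈ 0.0035, P(author K) ≈ 0.8968
After 'present': normaliser = 0.75·0.0996 + 0.9·0.0035 + 0.25·0.8968; P(author M) ≈ 0.2474, P(author P) ≈ 0.0106, P(author K) ≈ 0.7421

0.742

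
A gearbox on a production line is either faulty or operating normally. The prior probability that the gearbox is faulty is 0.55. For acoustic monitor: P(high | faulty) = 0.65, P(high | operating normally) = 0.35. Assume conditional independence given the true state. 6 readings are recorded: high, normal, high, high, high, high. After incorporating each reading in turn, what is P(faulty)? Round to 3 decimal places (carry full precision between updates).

Each posterior becomes the prior for the next update.
After 'high': P(faulty) = 0.65·0.5500 / (0.65·0.5500 + 0.35·0.4500) ≈ 0.6942
After 'normal': P(faulty) = 0.35·0.6942 / (0.35·0.6942 + 0.65·0.3058) ≈ 0.5500
After 'high': P(faulty) = 0.65·0.5500 / (0.65·0.5500 + 0.35·0.4500) ≈ 0.6942
After 'high': P(faulty) = 0.65·0.6942 / (0.65·0.6942 + 0.35·0.3058) ≈ 0.8083
After 'high': P(faulty) = 0.65·0.8083 / (0.65·0.8083 + 0.35·0.1917) ≈ 0.8867
After 'high': P(faulty) = 0.65·0.8867 / (0.65·0.8867 + 0.35·0.1133) ≈ 0.9356

0.936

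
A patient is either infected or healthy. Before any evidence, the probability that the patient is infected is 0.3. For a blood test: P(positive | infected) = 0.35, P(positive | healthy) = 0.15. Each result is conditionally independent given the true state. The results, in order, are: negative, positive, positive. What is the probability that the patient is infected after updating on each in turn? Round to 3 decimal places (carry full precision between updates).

0.641

After 'negative': P(infected) = 0.65·0.3000 / (0.65·0.3000 + 0.85·0.7000) ≈ 0.2468
After 'positive': P(infected) = 0.35·0.2468 / (0.35·0.2468 + 0.15·0.7532) ≈ 0.4333
After 'positive': P(infected) = 0.35·0.4333 / (0.35·0.4333 + 0.15·0.5667) ≈ 0.6408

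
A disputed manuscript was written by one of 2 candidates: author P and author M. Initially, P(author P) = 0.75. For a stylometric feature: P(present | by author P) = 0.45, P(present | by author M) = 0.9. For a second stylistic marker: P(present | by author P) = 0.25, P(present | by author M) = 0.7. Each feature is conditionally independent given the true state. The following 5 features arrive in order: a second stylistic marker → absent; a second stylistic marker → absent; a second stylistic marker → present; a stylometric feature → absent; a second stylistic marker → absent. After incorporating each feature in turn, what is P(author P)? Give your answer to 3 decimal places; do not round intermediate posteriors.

After a second stylistic marker='absent': P(author P) = 0.75·0.7500 / (0.75·0.7500 + 0.3·0.2500) ≈ 0.8824
After a second stylistic marker='absent': P(author P) = 0.75·0.8824 / (0.75·0.8824 + 0.3·0.1176) ≈ 0.9494
After a second stylistic marker='present': P(author P) = 0.25·0.9494 / (0.25·0.9494 + 0.7·0.0506) ≈ 0.8701
After a stylometric feature='absent': P(author P) = 0.55·0.8701 / (0.55·0.8701 + 0.1·0.1299) ≈ 0.9736
After a second stylistic marker='absent': P(author P) = 0.75·0.9736 / (0.75·0.9736 + 0.3·0.0264) ≈ 0.9893

0.989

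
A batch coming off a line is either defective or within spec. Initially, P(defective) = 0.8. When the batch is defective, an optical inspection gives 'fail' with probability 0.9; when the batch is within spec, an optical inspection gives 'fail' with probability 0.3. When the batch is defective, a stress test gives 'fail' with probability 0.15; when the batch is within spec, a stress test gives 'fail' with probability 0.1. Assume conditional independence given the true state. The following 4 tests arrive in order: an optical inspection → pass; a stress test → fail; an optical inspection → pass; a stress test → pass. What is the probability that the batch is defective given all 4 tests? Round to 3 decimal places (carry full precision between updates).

After an optical inspection='pass': P(defective) = 0.1·0.8000 / (0.1·0.8000 + 0.7·0.2000) ≈ 0.3636
After a stress test='fail': P(defective) = 0.15·0.3636 / (0.15·0.3636 + 0.1·0.6364) ≈ 0.4615
After an optical inspection='pass': P(defective) = 0.1·0.4615 / (0.1·0.4615 + 0.7·0.5385) ≈ 0.1091
After a stress test='pass': P(defective) = 0.85·0.1091 / (0.85·0.1091 + 0.9·0.8909) ≈ 0.1037

0.104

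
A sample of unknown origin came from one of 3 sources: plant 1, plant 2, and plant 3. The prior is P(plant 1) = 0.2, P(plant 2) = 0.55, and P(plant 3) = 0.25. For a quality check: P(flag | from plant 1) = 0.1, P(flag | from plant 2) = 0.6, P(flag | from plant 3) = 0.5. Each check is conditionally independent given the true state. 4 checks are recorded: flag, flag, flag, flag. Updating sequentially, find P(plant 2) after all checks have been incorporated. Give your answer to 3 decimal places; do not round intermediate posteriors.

0.820

Each posterior becomes the prior for the next update.
After 'flag': normaliser = 0.1·0.2000 + 0.6·0.5500 + 0.5·0.2500; P(plant 1) ≈ 0.0421, P(plant 2) ≈ 0.6947, P(plant 3) ≈ 0.2632
After 'flag': normaliser = 0.1·0.0421 + 0.6·0.6947 + 0.5·0.2632; P(plant 1) ≈ 0.0076, P(plant 2) ≈ 0.7543, P(plant 3) ≈ 0.2381
After 'flag': normaliser = 0.1·0.0076 + 0.6·0.7543 + 0.5·0.2381; P(plant 1) ≈ 0.0013, P(plant 2) ≈ 0.7907, P(plant 3) ≈ 0.2080
After 'flag': normaliser = 0.1·0.0013 + 0.6·0.7907 + 0.5·0.2080; P(plant 1) ≈ 0.0002, P(plant 2) ≈ 0.8200, P(plant 3) ≈ 0.1798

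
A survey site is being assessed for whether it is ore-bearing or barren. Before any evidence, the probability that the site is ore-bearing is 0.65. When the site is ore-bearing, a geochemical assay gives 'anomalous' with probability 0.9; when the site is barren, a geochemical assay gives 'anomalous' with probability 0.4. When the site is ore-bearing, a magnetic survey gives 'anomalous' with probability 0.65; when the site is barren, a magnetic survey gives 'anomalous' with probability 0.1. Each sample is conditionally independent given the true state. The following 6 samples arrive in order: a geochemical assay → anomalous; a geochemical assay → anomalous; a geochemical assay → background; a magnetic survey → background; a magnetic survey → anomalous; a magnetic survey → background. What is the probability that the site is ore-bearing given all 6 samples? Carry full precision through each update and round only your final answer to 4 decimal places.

0.6064

After a geochemical assay='anomalous': P(ore) = 0.9·0.6500 / (0.9·0.6500 + 0.4·0.3500) ≈ 0.8069
After a geochemical assay='anomalous': P(ore) = 0.9·0.8069 / (0.9·0.8069 + 0.4·0.1931) ≈ 0.9039
After a geochemical assay='background': P(ore) = 0.1·0.9039 / (0.1·0.9039 + 0.6·0.0961) ≈ 0.6104
After a magnetic survey='background': P(ore) = 0.35·0.6104 / (0.35·0.6104 + 0.9·0.3896) ≈ 0.3786
After a magnetic survey='anomalous': P(ore) = 0.65·0.3786 / (0.65·0.3786 + 0.1·0.6214) ≈ 0.7984
After a magnetic survey='background': P(ore) = 0.35·0.7984 / (0.35·0.7984 + 0.9·0.2016) ≈ 0.6064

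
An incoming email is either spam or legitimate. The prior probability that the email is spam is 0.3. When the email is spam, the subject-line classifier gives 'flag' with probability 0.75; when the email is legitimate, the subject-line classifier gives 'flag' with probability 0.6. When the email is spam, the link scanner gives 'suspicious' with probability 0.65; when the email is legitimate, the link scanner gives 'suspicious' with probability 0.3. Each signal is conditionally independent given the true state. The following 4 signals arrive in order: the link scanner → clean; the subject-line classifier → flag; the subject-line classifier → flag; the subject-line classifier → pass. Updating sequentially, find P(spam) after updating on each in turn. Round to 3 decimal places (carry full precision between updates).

After the link scanner='clean': P(spam) = 0.35·0.3000 / (0.35·0.3000 + 0.7·0.7000) ≈ 0.1765
After the subject-line classifier='flag': P(spam) = 0.75·0.1765 / (0.75·0.1765 + 0.6·0.8235) ≈ 0.2113
After the subject-line classifier='flag': P(spam) = 0.75·0.2113 / (0.75·0.2113 + 0.6·0.7887) ≈ 0.2508
After the subject-line classifier='pass': P(spam) = 0.25·0.2508 / (0.25·0.2508 + 0.4·0.7492) ≈ 0.1731

0.173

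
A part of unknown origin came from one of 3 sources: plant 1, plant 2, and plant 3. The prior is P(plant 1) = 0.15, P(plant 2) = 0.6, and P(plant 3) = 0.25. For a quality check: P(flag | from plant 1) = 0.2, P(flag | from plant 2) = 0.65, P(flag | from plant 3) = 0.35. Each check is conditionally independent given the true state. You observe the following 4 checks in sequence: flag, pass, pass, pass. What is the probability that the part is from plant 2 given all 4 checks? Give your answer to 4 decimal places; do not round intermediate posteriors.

0.2980

After 'flag': normaliser = 0.2·0.1500 + 0.65·0.6000 + 0.35·0.2500; P(plant 1) ≈ 0.0591, P(plant 2) ≈ 0.7685, P(plant 3) ≈ 0.1724
After 'pass': normaliser = 0.8·0.0591 + 0.35·0.7685 + 0.65·0.1724; P(plant 1) ≈ 0.1104, P(plant 2) ≈ 0.6279, P(plant 3) ≈ 0.2616
After 'pass': normaliser = 0.8·0.1104 + 0.35·0.6279 + 0.65·0.2616; P(plant 1) ≈ 0.1847, P(plant 2) ≈ 0.4596, P(plant 3) ≈ 0.3557
After 'pass': normaliser = 0.8·0.1847 + 0.35·0.4596 + 0.65·0.3557; P(plant 1) ≈ 0.2737, P(plant 2) ≈ 0.2980, P(plant 3) ≈ 0.4283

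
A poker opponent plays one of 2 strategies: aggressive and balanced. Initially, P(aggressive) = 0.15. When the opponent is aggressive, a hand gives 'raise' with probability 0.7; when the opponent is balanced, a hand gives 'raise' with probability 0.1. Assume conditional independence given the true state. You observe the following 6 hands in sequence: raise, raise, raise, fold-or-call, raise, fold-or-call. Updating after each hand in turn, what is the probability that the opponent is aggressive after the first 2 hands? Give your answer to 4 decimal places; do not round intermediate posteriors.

Apply Bayes' rule sequentially, carrying P(aggressive) forward.
After 'raise': P(aggressive) = 0.7·0.1500 / (0.7·0.1500 + 0.1·0.8500) ≈ 0.5526
After 'raise': P(aggressive) = 0.7·0.5526 / (0.7·0.5526 + 0.1·0.4474) ≈ 0.8963

0.8963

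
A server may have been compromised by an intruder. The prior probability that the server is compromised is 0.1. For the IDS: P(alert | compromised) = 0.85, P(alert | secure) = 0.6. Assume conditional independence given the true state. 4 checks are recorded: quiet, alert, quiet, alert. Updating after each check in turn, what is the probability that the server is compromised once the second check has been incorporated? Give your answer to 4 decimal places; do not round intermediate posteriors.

Apply Bayes' rule sequentially, carrying P(compromised) forward.
After 'quiet': P(compromised) = 0.15·0.1000 / (0.15·0.1000 + 0.4·0.9000) ≈ 0.0400
After 'alert': P(compromised) = 0.85·0.0400 / (0.85·0.0400 + 0.6·0.9600) ≈ 0.0557

0.0557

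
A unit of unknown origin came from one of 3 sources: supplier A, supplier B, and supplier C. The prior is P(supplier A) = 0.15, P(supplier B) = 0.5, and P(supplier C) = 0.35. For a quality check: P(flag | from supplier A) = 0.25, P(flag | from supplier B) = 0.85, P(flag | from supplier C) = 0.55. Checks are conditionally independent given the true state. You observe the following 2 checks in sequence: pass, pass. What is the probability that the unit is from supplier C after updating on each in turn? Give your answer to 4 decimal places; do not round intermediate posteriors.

After 'pass': normaliser = 0.75·0.1500 + 0.15·0.5000 + 0.45·0.3500; P(supplier A) ≈ 0.3261, P(supplier B) ≈ 0.2174, P(supplier C) ≈ 0.4565
After 'pass': normaliser = 0.75·0.3261 + 0.15·0.2174 + 0.45·0.4565; P(supplier A) ≈ 0.5068, P(supplier B) ≈ 0.0676, P(supplier C) ≈ 0.4257

0.4257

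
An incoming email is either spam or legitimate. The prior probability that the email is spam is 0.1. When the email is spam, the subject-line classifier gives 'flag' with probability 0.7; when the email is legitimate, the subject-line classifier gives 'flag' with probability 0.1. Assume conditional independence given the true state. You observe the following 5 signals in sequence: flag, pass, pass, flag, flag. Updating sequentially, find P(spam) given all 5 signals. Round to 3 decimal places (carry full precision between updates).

Each posterior becomes the prior for the next update.
After 'flag': P(spam) = 0.7·0.1000 / (0.7·0.1000 + 0.1·0.9000) ≈ 0.4375
After 'pass': P(spam) = 0.3·0.4375 / (0.3·0.4375 + 0.9·0.5625) ≈ 0.2059
After 'pass': P(spam) = 0.3·0.2059 / (0.3·0.2059 + 0.9·0.7941) ≈ 0.0795
After 'flag': P(spam) = 0.7·0.0795 / (0.7·0.0795 + 0.1·0.9205) ≈ 0.3769
After 'flag': P(spam) = 0.7·0.3769 / (0.7·0.3769 + 0.1·0.6231) ≈ 0.8090

0.809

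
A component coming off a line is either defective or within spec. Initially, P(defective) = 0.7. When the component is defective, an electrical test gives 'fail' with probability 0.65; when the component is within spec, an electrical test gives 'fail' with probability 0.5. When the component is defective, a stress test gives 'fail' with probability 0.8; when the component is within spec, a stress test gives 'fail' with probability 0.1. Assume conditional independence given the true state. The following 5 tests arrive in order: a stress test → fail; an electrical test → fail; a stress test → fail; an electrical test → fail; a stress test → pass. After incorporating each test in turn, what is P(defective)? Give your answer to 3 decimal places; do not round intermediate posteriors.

After a stress test='fail': P(defective) = 0.8·0.7000 / (0.8·0.7000 + 0.1·0.3000) ≈ 0.9492
After an electrical test='fail': P(defective) = 0.65·0.9492 / (0.65·0.9492 + 0.5·0.0508) ≈ 0.9604
After a stress test='fail': P(defective) = 0.8·0.9604 / (0.8·0.9604 + 0.1·0.0396) ≈ 0.9949
After an electrical test='fail': P(defective) = 0.65·0.9949 / (0.65·0.9949 + 0.5·0.0051) ≈ 0.9961
After a stress test='pass': P(defective) = 0.2·0.9961 / (0.2·0.9961 + 0.9·0.0039) ≈ 0.9825

0.982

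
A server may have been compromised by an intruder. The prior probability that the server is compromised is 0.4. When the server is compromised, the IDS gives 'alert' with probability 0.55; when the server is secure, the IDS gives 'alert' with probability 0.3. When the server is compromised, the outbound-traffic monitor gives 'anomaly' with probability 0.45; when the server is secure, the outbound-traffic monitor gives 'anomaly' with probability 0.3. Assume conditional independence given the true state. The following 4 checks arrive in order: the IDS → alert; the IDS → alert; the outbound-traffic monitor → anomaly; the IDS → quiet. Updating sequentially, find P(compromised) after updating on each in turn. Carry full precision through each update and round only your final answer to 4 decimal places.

0.6836

After the IDS='alert': P(compromised) = 0.55·0.4000 / (0.55·0.4000 + 0.3·0.6000) ≈ 0.5500
After the IDS='alert': P(compromised) = 0.55·0.5500 / (0.55·0.5500 + 0.3·0.4500) ≈ 0.6914
After the outbound-traffic monitor='anomaly': P(compromised) = 0.45·0.6914 / (0.45·0.6914 + 0.3·0.3086) ≈ 0.7707
After the IDS='quiet': P(compromised) = 0.45·0.7707 / (0.45·0.7707 + 0.7·0.2293) ≈ 0.6836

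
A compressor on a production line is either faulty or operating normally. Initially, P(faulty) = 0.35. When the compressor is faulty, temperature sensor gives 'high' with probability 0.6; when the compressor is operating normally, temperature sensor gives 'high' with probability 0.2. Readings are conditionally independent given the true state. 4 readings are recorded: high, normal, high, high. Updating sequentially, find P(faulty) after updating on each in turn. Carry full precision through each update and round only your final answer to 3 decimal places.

After 'high': P(faulty) = 0.6·0.3500 / (0.6·0.3500 + 0.2·0.6500) ≈ 0.6176
After 'normal': P(faulty) = 0.4·0.6176 / (0.4·0.6176 + 0.8·0.3824) ≈ 0.4468
After 'high': P(faulty) = 0.6·0.4468 / (0.6·0.4468 + 0.2·0.5532) ≈ 0.7079
After 'high': P(faulty) = 0.6·0.7079 / (0.6·0.7079 + 0.2·0.2921) ≈ 0.8791

0.879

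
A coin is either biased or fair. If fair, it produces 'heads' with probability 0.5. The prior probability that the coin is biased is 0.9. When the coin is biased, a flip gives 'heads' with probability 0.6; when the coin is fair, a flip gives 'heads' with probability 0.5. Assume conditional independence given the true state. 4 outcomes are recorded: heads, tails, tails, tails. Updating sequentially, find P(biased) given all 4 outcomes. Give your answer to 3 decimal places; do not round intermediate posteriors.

0.847

After 'heads': P(biased) = 0.6·0.9000 / (0.6·0.9000 + 0.5·0.1000) ≈ 0.9153
After 'tails': P(biased) = 0.4·0.9153 / (0.4·0.9153 + 0.5·0.0847) ≈ 0.8963
After 'tails': P(biased) = 0.4·0.8963 / (0.4·0.8963 + 0.5·0.1037) ≈ 0.8736
After 'tails': P(biased) = 0.4·0.8736 / (0.4·0.8736 + 0.5·0.1264) ≈ 0.8469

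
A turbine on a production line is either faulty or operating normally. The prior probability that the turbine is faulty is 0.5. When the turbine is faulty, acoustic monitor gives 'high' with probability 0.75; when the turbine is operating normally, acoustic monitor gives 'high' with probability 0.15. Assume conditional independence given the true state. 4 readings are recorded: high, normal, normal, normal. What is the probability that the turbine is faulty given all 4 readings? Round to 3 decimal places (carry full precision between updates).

After 'high': P(faulty) = 0.75·0.5000 / (0.75·0.5000 + 0.15·0.5000) ≈ 0.8333
After 'normal': P(faulty) = 0.25·0.8333 / (0.25·0.8333 + 0.85·0.1667) ≈ 0.5952
After 'normal': P(faulty) = 0.25·0.5952 / (0.25·0.5952 + 0.85·0.4048) ≈ 0.3019
After 'normal': P(faulty) = 0.25·0.3019 / (0.25·0.3019 + 0.85·0.6981) ≈ 0.1129

0.113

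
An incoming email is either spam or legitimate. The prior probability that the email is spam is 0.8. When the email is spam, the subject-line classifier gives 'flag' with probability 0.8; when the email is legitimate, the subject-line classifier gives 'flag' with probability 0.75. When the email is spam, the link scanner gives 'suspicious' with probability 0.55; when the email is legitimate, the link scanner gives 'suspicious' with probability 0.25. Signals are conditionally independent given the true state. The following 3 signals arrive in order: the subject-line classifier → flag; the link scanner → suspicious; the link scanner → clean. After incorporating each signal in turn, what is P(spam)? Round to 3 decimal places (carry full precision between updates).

0.849

Each posterior becomes the prior for the next update.
After the subject-line classifier='flag': P(spam) = 0.8·0.8000 / (0.8·0.8000 + 0.75·0.2000) ≈ 0.8101
After the link scanner='suspicious': P(spam) = 0.55·0.8101 / (0.55·0.8101 + 0.25·0.1899) ≈ 0.9037
After the link scanner='clean': P(spam) = 0.45·0.9037 / (0.45·0.9037 + 0.75·0.0963) ≈ 0.8492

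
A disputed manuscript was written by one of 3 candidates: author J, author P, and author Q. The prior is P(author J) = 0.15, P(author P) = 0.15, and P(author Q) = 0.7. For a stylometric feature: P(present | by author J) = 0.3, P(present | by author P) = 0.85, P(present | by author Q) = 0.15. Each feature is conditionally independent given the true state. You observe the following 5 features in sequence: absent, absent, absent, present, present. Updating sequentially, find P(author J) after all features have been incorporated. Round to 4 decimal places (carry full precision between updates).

After 'absent': normaliser = 0.7·0.1500 + 0.15·0.1500 + 0.85·0.7000; P(author J) ≈ 0.1453, P(author P) ≈ 0.0311, P(author Q) ≈ 0.8235
After 'absent': normaliser = 0.7·0.1453 + 0.15·0.0311 + 0.85·0.8235; P(author J) ≈ 0.1262, P(author P) ≈ 0.0058, P(author Q) ≈ 0.8681
After 'absent': normaliser = 0.7·0.1262 + 0.15·0.0058 + 0.85·0.8681; P(author J) ≈ 0.1068, P(author P) ≈ 0.0011, P(author Q) ≈ 0.8922
After 'present': normaliser = 0.3·0.1068 + 0.85·0.0011 + 0.15·0.8922; P(author J) ≈ 0.1921, P(author P) ≈ 0.0054, P(author Q) ≈ 0.8025
After 'present': normaliser = 0.3·0.1921 + 0.85·0.0054 + 0.15·0.8025; P(author J) ≈ 0.3157, P(author P) ≈ 0.0249, P(author Q) ≈ 0.6594

0.3157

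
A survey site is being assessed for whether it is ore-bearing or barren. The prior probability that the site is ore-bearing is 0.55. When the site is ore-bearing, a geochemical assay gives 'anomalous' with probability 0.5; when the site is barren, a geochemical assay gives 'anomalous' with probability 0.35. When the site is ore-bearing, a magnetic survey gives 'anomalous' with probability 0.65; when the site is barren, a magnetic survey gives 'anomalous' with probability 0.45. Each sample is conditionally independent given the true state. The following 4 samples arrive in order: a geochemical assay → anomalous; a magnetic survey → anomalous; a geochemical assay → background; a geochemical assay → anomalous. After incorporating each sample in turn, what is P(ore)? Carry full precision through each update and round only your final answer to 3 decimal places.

0.735

Each posterior becomes the prior for the next update.
After a geochemical assay='anomalous': P(ore) = 0.5·0.5500 / (0.5·0.5500 + 0.35·0.4500) ≈ 0.6358
After a magnetic survey='anomalous': P(ore) = 0.65·0.6358 / (0.65·0.6358 + 0.45·0.3642) ≈ 0.7161
After a geochemical assay='background': P(ore) = 0.5·0.7161 / (0.5·0.7161 + 0.65·0.2839) ≈ 0.6599
After a geochemical assay='anomalous': P(ore) = 0.5·0.6599 / (0.5·0.6599 + 0.35·0.3401) ≈ 0.7349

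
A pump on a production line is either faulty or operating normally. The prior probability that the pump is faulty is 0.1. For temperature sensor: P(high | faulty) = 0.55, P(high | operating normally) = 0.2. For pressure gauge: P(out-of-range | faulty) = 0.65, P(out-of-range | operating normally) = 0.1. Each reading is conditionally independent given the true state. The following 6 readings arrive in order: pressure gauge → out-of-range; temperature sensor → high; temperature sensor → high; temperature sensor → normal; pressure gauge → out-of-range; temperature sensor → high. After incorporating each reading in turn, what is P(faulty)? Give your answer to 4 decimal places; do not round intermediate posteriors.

0.9821

Apply Bayes' rule sequentially, carrying P(faulty) forward.
After pressure gauge='out-of-range': P(faulty) = 0.65·0.1000 / (0.65·0.1000 + 0.1·0.9000) ≈ 0.4194
After temperature sensor='high': P(faulty) = 0.55·0.4194 / (0.55·0.4194 + 0.2·0.5806) ≈ 0.6651
After temperature sensor='high': P(faulty) = 0.55·0.6651 / (0.55·0.6651 + 0.2·0.3349) ≈ 0.8452
After temperature sensor='normal': P(faulty) = 0.45·0.8452 / (0.45·0.8452 + 0.8·0.1548) ≈ 0.7544
After pressure gauge='out-of-range': P(faulty) = 0.65·0.7544 / (0.65·0.7544 + 0.1·0.2456) ≈ 0.9523
After temperature sensor='high': P(faulty) = 0.55·0.9523 / (0.55·0.9523 + 0.2·0.0477) ≈ 0.9821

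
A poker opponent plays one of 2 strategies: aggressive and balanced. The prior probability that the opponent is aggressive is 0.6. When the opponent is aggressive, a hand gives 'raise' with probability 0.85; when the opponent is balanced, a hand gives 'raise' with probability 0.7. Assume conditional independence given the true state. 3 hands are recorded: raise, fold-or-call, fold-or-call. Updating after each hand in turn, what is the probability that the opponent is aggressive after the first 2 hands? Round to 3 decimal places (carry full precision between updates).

0.477

After 'raise': P(aggressive) = 0.85·0.6000 / (0.85·0.6000 + 0.7·0.4000) ≈ 0.6456
After 'fold-or-call': P(aggressive) = 0.15·0.6456 / (0.15·0.6456 + 0.3·0.3544) ≈ 0.4766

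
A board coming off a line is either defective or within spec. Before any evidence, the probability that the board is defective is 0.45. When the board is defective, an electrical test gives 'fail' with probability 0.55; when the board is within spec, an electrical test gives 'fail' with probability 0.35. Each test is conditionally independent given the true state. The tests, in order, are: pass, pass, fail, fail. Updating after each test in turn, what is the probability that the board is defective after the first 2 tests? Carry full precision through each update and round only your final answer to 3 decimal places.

Each posterior becomes the prior for the next update.
After 'pass': P(defective) = 0.45·0.4500 / (0.45·0.4500 + 0.65·0.5500) ≈ 0.3616
After 'pass': P(defective) = 0.45·0.3616 / (0.45·0.3616 + 0.65·0.6384) ≈ 0.2817

0.282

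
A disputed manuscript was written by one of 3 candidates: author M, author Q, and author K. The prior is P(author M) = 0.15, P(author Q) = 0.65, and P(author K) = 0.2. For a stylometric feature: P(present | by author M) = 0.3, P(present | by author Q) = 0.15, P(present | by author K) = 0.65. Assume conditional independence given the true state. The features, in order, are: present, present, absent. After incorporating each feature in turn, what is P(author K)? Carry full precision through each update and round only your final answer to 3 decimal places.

After 'present': normaliser = 0.3·0.1500 + 0.15·0.6500 + 0.65·0.2000; P(author M) ≈ 0.1651, P(author Q) ≈ 0.3578, P(author K) ≈ 0.4771
After 'present': normaliser = 0.3·0.1651 + 0.15·0.3578 + 0.65·0.4771; P(author M) ≈ 0.1199, P(author Q) ≈ 0.1299, P(author K) ≈ 0.7503
After 'absent': normaliser = 0.7·0.1199 + 0.85·0.1299 + 0.35·0.7503; P(author M) ≈ 0.1837, P(author Q) ≈ 0.2416, P(author K) ≈ 0.5748

0.575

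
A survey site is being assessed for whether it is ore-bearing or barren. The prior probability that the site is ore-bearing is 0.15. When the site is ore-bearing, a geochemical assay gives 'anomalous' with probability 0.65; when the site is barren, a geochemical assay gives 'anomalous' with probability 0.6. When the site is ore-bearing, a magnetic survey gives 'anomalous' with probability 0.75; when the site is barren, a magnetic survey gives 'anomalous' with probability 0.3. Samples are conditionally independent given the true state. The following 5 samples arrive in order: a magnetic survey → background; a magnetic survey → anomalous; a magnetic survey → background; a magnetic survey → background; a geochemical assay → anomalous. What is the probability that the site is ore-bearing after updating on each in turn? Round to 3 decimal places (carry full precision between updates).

0.021

After a magnetic survey='background': P(ore) = 0.25·0.1500 / (0.25·0.1500 + 0.7·0.8500) ≈ 0.0593
After a magnetic survey='anomalous': P(ore) = 0.75·0.0593 / (0.75·0.0593 + 0.3·0.9407) ≈ 0.1361
After a magnetic survey='background': P(ore) = 0.25·0.1361 / (0.25·0.1361 + 0.7·0.8639) ≈ 0.0533
After a magnetic survey='background': P(ore) = 0.25·0.0533 / (0.25·0.0533 + 0.7·0.9467) ≈ 0.0197
After a geochemical assay='anomalous': P(ore) = 0.65·0.0197 / (0.65·0.0197 + 0.6·0.9803) ≈ 0.0213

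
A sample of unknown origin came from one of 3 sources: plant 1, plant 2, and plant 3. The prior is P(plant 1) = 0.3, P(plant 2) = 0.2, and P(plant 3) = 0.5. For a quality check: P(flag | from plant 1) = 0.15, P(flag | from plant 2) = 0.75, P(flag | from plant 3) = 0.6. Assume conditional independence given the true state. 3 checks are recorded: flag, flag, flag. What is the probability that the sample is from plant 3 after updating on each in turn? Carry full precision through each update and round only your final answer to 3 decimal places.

0.558

After 'flag': normaliser = 0.15·0.3000 + 0.75·0.2000 + 0.6·0.5000; P(plant 1) ≈ 0.0909, P(plant 2) ≈ 0.3030, P(plant 3) ≈ 0.6061
After 'flag': normaliser = 0.15·0.0909 + 0.75·0.3030 + 0.6·0.6061; P(plant 1) ≈ 0.0226, P(plant 2) ≈ 0.3759, P(plant 3) ≈ 0.6015
After 'flag': normaliser = 0.15·0.0226 + 0.75·0.3759 + 0.6·0.6015; P(plant 1) ≈ 0.0052, P(plant 2) ≈ 0.4363, P(plant 3) ≈ 0.5585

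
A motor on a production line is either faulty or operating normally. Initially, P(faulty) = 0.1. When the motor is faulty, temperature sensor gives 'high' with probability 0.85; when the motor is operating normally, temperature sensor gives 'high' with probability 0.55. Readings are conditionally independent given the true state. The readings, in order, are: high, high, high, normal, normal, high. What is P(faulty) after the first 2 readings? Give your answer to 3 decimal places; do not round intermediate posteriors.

0.210

Each posterior becomes the prior for the next update.
After 'high': P(faulty) = 0.85·0.1000 / (0.85·0.1000 + 0.55·0.9000) ≈ 0.1466
After 'high': P(faulty) = 0.85·0.1466 / (0.85·0.1466 + 0.55·0.8534) ≈ 0.2097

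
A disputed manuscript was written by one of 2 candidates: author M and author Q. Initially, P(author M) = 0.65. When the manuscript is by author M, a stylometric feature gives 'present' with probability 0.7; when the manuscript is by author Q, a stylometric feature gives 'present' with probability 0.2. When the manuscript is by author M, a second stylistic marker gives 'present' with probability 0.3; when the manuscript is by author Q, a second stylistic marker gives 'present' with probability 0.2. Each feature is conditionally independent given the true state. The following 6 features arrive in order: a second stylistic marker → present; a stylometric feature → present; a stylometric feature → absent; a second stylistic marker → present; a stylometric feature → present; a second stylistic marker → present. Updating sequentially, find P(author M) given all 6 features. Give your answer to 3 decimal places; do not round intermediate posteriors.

After a second stylistic marker='present': P(author M) = 0.3·0.6500 / (0.3·0.6500 + 0.2·0.3500) ≈ 0.7358
After a stylometric feature='present': P(author M) = 0.7·0.7358 / (0.7·0.7358 + 0.2·0.2642) ≈ 0.9070
After a stylometric feature='absent': P(author M) = 0.3·0.9070 / (0.3·0.9070 + 0.8·0.0930) ≈ 0.7852
After a second stylistic marker='present': P(author M) = 0.3·0.7852 / (0.3·0.7852 + 0.2·0.2148) ≈ 0.8458
After a stylometric feature='present': P(author M) = 0.7·0.8458 / (0.7·0.8458 + 0.2·0.1542) ≈ 0.9505
After a second stylistic marker='present': P(author M) = 0.3·0.9505 / (0.3·0.9505 + 0.2·0.0495) ≈ 0.9664

0.966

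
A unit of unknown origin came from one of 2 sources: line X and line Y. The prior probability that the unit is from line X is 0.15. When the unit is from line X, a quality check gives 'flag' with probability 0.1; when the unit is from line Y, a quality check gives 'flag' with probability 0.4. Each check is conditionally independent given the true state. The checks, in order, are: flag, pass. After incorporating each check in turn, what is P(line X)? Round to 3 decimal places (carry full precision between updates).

0.062

After 'flag': P(line X) = 0.1·0.1500 / (0.1·0.1500 + 0.4·0.8500) ≈ 0.0423
After 'pass': P(line X) = 0.9·0.0423 / (0.9·0.0423 + 0.6·0.9577) ≈ 0.0621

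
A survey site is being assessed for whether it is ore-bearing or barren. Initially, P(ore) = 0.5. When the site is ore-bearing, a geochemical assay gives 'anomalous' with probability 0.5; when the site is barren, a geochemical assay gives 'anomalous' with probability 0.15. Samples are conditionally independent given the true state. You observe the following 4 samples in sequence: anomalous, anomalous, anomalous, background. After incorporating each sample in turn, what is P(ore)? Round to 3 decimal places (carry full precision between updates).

0.956

After 'anomalous': P(ore) = 0.5·0.5000 / (0.5·0.5000 + 0.15·0.5000) ≈ 0.7692
After 'anomalous': P(ore) = 0.5·0.7692 / (0.5·0.7692 + 0.15·0.2308) ≈ 0.9174
After 'anomalous': P(ore) = 0.5·0.9174 / (0.5·0.9174 + 0.15·0.0826) ≈ 0.9737
After 'background': P(ore) = 0.5·0.9737 / (0.5·0.9737 + 0.85·0.0263) ≈ 0.9561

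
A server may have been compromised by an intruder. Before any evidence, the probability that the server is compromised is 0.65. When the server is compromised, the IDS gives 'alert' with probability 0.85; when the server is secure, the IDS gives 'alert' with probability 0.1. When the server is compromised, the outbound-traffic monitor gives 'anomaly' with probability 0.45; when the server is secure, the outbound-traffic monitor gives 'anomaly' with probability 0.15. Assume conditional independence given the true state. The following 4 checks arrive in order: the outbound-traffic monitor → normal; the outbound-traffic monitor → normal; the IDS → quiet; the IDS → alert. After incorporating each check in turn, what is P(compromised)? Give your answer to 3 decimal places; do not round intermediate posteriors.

0.524

Apply Bayes' rule sequentially, carrying P(compromised) forward.
After the outbound-traffic monitor='normal': P(compromised) = 0.55·0.6500 / (0.55·0.6500 + 0.85·0.3500) ≈ 0.5458
After the outbound-traffic monitor='normal': P(compromised) = 0.55·0.5458 / (0.55·0.5458 + 0.85·0.4542) ≈ 0.4374
After the IDS='quiet': P(compromised) = 0.15·0.4374 / (0.15·0.4374 + 0.9·0.5626) ≈ 0.1147
After the IDS='alert': P(compromised) = 0.85·0.1147 / (0.85·0.1147 + 0.1·0.8853) ≈ 0.5242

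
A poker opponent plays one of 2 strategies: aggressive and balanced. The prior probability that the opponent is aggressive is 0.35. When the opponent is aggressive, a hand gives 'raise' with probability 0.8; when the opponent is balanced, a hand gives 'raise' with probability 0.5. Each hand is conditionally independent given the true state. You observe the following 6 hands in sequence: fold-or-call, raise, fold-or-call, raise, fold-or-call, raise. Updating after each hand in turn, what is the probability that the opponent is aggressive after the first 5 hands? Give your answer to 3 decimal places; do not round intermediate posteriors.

After 'fold-or-call': P(aggressive) = 0.2·0.3500 / (0.2·0.3500 + 0.5·0.6500) ≈ 0.1772
After 'raise': P(aggressive) = 0.8·0.1772 / (0.8·0.1772 + 0.5·0.8228) ≈ 0.2563
After 'fold-or-call': P(aggressive) = 0.2·0.2563 / (0.2·0.2563 + 0.5·0.7437) ≈ 0.1211
After 'raise': P(aggressive) = 0.8·0.1211 / (0.8·0.1211 + 0.5·0.8789) ≈ 0.1807
After 'fold-or-call': P(aggressive) = 0.2·0.1807 / (0.2·0.1807 + 0.5·0.8193) ≈ 0.0811

0.081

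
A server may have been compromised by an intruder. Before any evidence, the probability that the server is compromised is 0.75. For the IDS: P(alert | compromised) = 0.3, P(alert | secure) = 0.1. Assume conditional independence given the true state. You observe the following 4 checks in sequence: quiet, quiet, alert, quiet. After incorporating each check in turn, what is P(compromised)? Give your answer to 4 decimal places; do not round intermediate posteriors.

0.8090

After 'quiet': P(compromised) = 0.7·0.7500 / (0.7·0.7500 + 0.9·0.2500) ≈ 0.7000
After 'quiet': P(compromised) = 0.7·0.7000 / (0.7·0.7000 + 0.9·0.3000) ≈ 0.6447
After 'alert': P(compromised) = 0.3·0.6447 / (0.3·0.6447 + 0.1·0.3553) ≈ 0.8448
After 'quiet': P(compromised) = 0.7·0.8448 / (0.7·0.8448 + 0.9·0.1552) ≈ 0.8090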